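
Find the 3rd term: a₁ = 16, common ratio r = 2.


aₙ = a₁·r^(n-1)
= 16×2^2
= 16×4
= 64

a_3 = 64


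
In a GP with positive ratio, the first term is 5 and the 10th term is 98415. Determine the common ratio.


r^(n-1) = aₙ/a₁
r^9 = 98415/5 = 19683
r = 19683^(1/9)
= 3

r = 3


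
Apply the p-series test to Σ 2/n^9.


p-series test: Σ c/n^p converges if p > 1, diverges if p ≤ 1 (constant c > 0 doesn't affect convergence).
p = 9
9 > 1 → CONVERGES

Converges (p = 9 > 1)


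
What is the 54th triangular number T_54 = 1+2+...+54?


n(n+1)/2 = 54×55/2 = 2970/2 = 1485

Σk = 1485


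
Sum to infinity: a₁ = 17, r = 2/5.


S∞ = a₁/(1-r) = 17/(1 - 2/5)
= 17/(3/5)
= 85/3

S∞ = 85/3


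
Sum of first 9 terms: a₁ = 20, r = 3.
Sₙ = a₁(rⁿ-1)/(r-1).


Sₙ = 20×(3^9 - 1)/(3 - 1)
= 20×(19683 - 1)/2
= 20×19682/2
= 196820

S_9 = 196820


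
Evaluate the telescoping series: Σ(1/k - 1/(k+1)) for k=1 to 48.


Telescoping: adjacent terms cancel.
= 1/1 - 1/49
= 1 - 1/49 = 48/49

Sum = 48/49


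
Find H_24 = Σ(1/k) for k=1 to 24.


H_24 = 1/1 + 1/2 + 1/3 + ... + 1/24
= 1347822955/356948592
≈ 3.776

H_24 = 1347822955/356948592 ≈ 3.776


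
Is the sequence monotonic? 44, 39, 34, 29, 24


Differences: -5, -5, -5, -5
All differences < 0 → strictly DECREASING

Monotonically decreasing


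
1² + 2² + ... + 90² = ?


n = 90
n(n+1)(2n+1)/6 = 90×91×181/6
= 1482390/6 = 247065

Σk² = 247065


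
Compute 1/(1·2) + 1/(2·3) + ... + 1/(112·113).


1/(k(k+1)) = 1/k - 1/(k+1) (partial fractions)
Telescoping: Σ = 1 - 1/113 = 112/113

Sum = 112/113


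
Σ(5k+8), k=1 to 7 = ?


Σ(5k+8) = 5·Σk + 8·n
= 5·28 + 8·7
= 140 + 56 = 196

Σ = 196


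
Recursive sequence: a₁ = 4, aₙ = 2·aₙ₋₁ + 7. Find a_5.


Computing step by step:
a_1 = 4
a_2 = 15
a_3 = 37
a_4 = 81
a_5 = 169


a_5 = 169


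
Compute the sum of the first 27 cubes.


n(n+1)/2 = 27×28/2 = 378
Σk³ = 378² = 142884

Σk³ = 142884


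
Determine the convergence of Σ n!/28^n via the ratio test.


aₙ = n!/28^n
a_{n+1}/aₙ = (n+1)!/28^(n+1) × 28^n/n!
= (n+1)/28
L = lim(n→∞) (n+1)/28 = ∞
L > 1 → series DIVERGES

Diverges (ratio test: L = ∞ > 1)


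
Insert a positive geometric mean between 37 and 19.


GM = √(37×19) = √703 = 26.5141

GM = 26.5141


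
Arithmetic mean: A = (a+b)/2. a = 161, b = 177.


AM = (161 + 177)/2 = 338/2 = 169

AM = 169


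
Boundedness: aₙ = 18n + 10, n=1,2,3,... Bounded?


aₙ = 18n + 10 → as n→∞, aₙ→∞
No finite upper bound exists
The sequence is UNBOUNDED

Unbounded (aₙ → ∞ as n → ∞)


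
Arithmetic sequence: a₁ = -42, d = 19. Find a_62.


aₙ = a₁ + (n-1)d
= -42 + (62-1)×19
= -42 + 1159
= 1117

a_62 = 1117


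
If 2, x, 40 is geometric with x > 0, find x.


GM = √(2×40) = √80 = 8.9443

GM = 8.9443


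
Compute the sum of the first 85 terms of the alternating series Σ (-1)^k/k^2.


S = -1 + 1/4 - 1/9 + 1/16 - 1/25 + 1/36 - 1/49 + 1/64 ± ...
= -0.8225
(Full series converges to -π²/12 ≈ -0.8225)

S_85 = -0.8225


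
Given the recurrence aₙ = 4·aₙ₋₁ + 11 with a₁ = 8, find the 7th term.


Computing step by step:
a_1 = 8
a_2 = 43
a_3 = 183
a_4 = 743
a_5 = 2983
a_6 = 11943
a_7 = 47783


a_7 = 47783


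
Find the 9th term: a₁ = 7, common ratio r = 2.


aₙ = a₁·r^(n-1)
= 7×2^8
= 7×256
= 1792

a_9 = 1792


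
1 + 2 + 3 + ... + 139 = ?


n(n+1)/2 = 139×140/2 = 19460/2 = 9730

Σk = 9730


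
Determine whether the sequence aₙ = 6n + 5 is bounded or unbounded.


aₙ = 6n + 5 → as n→∞, aₙ→∞
No finite upper bound exists
The sequence is UNBOUNDED

Unbounded (aₙ → ∞ as n → ∞)


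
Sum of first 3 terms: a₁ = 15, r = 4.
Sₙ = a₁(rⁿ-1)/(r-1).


Sₙ = 15×(4^3 - 1)/(4 - 1)
= 15×(64 - 1)/3
= 15×63/3
= 315

S_3 = 315


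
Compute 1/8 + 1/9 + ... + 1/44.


Σₖ₌8^44 1/k = 1/8 + 1/9 + 1/10 + ... + 1/44
= 16765630606168108789/9419588158802421600
≈ 1.7799

Sum = 16765630606168108789/9419588158802421600 ≈ 1.7799


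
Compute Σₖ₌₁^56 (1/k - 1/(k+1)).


Telescoping: adjacent terms cancel.
= 1/1 - 1/57
= 1 - 1/57 = 56/57

Sum = 56/57


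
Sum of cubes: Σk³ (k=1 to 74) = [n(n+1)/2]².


n(n+1)/2 = 74×75/2 = 2775
Σk³ = 2775² = 7700625

Σk³ = 7700625


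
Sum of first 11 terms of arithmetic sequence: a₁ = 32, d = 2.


aₙ = 32 + (11-1)×2 = 52
Sₙ = n(a₁+aₙ)/2 = 11×(32+52)/2
= 11×84/2 = 462

S_11 = 462


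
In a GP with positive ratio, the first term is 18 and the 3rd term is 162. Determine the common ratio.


r^(n-1) = aₙ/a₁
r^2 = 162/18 = 9
r = 9^(1/2)
= ±3; taking r > 0 gives r = 3

r = 3


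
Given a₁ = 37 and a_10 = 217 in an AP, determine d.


d = (aₙ - a₁)/(n-1)
= (217 - 37)/(10-1)
= 180/9 = 20

d = 20


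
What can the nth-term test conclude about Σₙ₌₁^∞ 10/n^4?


lim(n→∞) 10/n^4 = 0
lim aₙ = 0 → nth-term test is INCONCLUSIVE
(Need other tests; this is actually a convergent p-series with p=4 > 1)

Inconclusive (lim aₙ = 0; need another test)


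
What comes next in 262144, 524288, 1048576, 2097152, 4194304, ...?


Pattern: powers of 2: 2ⁿ
Terms: 262144, 524288, 1048576, 2097152, 4194304
Next term = 8388608

Next term = 8388608


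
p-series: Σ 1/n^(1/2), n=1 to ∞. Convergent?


p-series test: Σ c/n^p converges if p > 1, diverges if p ≤ 1 (constant c > 0 doesn't affect convergence).
p = 1/2
1/2 ≤ 1 → DIVERGES

Diverges (p = 1/2 ≤ 1)


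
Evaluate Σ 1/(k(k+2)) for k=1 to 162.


1/(k(k+2)) = (1/2)·(1/k - 1/(k+2)) (partial fractions)
Telescoping: Σ = (1/2)·(1 + 1/2 - 1/163 - 1/164) = 39771/53464

Sum = 39771/53464


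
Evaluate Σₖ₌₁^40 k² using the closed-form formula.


n = 40
n(n+1)(2n+1)/6 = 40×41×81/6
= 132840/6 = 22140

Σk² = 22140


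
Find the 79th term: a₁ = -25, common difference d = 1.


aₙ = a₁ + (n-1)d
= -25 + (79-1)×1
= -25 + 78
= 53

a_79 = 53


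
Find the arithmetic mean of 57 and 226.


AM = (57 + 226)/2 = 283/2 = 141.5

AM = 141.5


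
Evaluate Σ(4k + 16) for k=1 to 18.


Σ(4k+16) = 4·Σk + 16·n
= 4·171 + 16·18
= 684 + 288 = 972

Σ = 972


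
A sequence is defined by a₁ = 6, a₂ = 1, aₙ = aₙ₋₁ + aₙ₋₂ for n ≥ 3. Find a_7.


Computing iteratively: 6, 1, 7, 8, 15, 23, 38
a_7 = 38

a_7 = 38


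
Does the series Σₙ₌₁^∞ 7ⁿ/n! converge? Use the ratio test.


aₙ = 7^n/n!
a_{n+1}/aₙ = 7^(n+1)/(n+1)! × n!/7^n
= 7/(n+1)
L = lim(n→∞) 7/(n+1) = 0
L < 1 → series CONVERGES

Converges (ratio test: L = 0 < 1)


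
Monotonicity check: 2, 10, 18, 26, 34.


Differences: 8, 8, 8, 8
All differences > 0 → strictly INCREASING

Monotonically increasing


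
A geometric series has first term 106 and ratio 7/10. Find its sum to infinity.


S∞ = a₁/(1-r) = 106/(1 - 7/10)
= 106/(3/10)
= 1060/3

S∞ = 1060/3


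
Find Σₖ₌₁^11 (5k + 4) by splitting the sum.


Σ(5k+4) = 5·Σk + 4·n
= 5·66 + 4·11
= 330 + 44 = 374

Σ = 374


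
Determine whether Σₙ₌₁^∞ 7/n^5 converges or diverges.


p-series test: Σ c/n^p converges if p > 1, diverges if p ≤ 1 (constant c > 0 doesn't affect convergence).
p = 5
5 > 1 → CONVERGES

Converges (p = 5 > 1)


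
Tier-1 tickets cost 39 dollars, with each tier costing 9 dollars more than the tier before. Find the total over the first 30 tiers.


aₙ = 39 + (30-1)×9 = 300
Sₙ = n(a₁+aₙ)/2 = 30×(39+300)/2
= 30×339/2 = 5085

S_30 = 5085


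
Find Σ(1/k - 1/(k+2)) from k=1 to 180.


Telescoping with gap 2: two head and two tail terms survive.
= (1 + 1/2) - (1/181 + 1/182)
= 3/2 - 1/181 - 1/182 = 24525/16471

Sum = 24525/16471


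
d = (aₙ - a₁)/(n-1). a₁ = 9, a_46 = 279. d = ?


d = (aₙ - a₁)/(n-1)
= (279 - 9)/(46-1)
= 270/45 = 6

d = 6


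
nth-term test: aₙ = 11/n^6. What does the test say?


lim(n→∞) 11/n^6 = 0
lim aₙ = 0 → nth-term test is INCONCLUSIVE
(Need other tests; this is actually a convergent p-series with p=6 > 1)

Inconclusive (lim aₙ = 0; need another test)


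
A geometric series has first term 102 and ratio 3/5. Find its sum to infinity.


S∞ = a₁/(1-r) = 102/(1 - 3/5)
= 102/(2/5)
= 255

S∞ = 255


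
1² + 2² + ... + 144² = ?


n = 144
n(n+1)(2n+1)/6 = 144×145×289/6
= 6034320/6 = 1005720

Σk² = 1005720


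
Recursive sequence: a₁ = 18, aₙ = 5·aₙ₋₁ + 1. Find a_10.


Computing step by step:
a_1 = 18
a_2 = 91
a_3 = 456
a_4 = 2281
a_5 = 11406
a_6 = 57031
a_7 = 285156
a_8 = 1425781
a_9 = 7128906
a_10 = 35644531


a_10 = 35644531


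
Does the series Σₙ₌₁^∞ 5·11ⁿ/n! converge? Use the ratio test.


aₙ = 5·11^n/n!
a_{n+1}/aₙ = 11^(n+1)/(n+1)! × n!/11^n  (constant 5 cancels)
= 11/(n+1)
L = lim(n→∞) 11/(n+1) = 0
L < 1 → series CONVERGES

Converges (ratio test: L = 0 < 1)


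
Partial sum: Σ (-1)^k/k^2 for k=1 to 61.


S = -1 + 1/4 - 1/9 + 1/16 - 1/25 + 1/36 - 1/49 + 1/64 ± ...
= -0.8226
(Full series converges to -π²/12 ≈ -0.8225)

S_61 = -0.8226


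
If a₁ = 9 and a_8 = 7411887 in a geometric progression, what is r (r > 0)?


r^(n-1) = aₙ/a₁
r^7 = 7411887/9 = 823543
r = 823543^(1/7)
= 7

r = 7


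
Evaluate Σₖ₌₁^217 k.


n(n+1)/2 = 217×218/2 = 47306/2 = 23653

Σk = 23653


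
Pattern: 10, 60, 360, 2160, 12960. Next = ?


Pattern: geometric (r=6)
Terms: 10, 60, 360, 2160, 12960
Next term = 77760

Next term = 77760


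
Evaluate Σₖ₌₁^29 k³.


n(n+1)/2 = 29×30/2 = 435
Σk³ = 435² = 189225

Σk³ = 189225


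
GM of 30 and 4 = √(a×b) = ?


GM = √(30×4) = √120 = 10.9545

GM = 10.9545


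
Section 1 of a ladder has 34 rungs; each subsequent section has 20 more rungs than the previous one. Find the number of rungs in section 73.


aₙ = a₁ + (n-1)d
= 34 + (73-1)×20
= 34 + 1440
= 1474

a_73 = 1474


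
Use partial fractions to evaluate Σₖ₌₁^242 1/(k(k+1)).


1/(k(k+1)) = 1/k - 1/(k+1) (partial fractions)
Telescoping: Σ = 1 - 1/243 = 242/243

Sum = 242/243


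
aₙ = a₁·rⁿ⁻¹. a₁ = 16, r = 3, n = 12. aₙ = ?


aₙ = a₁·r^(n-1)
= 16×3^11
= 16×177147
= 2834352

a_12 = 2834352


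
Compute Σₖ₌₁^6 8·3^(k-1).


Sₙ = 8×(3^6 - 1)/(3 - 1)
= 8×(729 - 1)/2
= 8×728/2
= 2912

S_6 = 2912


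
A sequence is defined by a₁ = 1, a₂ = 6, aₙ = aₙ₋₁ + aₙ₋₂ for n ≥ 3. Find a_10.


Computing iteratively: 1, 6, 7, 13, 20, 33, 53, 86, 139, 225
a_10 = 225

a_10 = 225


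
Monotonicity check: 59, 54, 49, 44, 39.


Differences: -5, -5, -5, -5
All differences < 0 → strictly DECREASING

Monotonically decreasing


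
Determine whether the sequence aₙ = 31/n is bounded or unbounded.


a₁ = 31, a₂ = 31/2, a₃ = 31/3, ...
0 < aₙ ≤ 31 for all n ≥ 1
Lower bound: 0, Upper bound: 31
The sequence IS bounded

Bounded (0 < aₙ ≤ 31)


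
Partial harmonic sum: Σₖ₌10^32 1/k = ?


Σₖ₌10^32 1/k = 1/10 + 1/11 + 1/12 + ... + 1/32
= 177548058726419/144403552893600
≈ 1.2295

Sum = 177548058726419/144403552893600 ≈ 1.2295


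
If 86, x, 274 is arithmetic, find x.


AM = (86 + 274)/2 = 360/2 = 180

AM = 180


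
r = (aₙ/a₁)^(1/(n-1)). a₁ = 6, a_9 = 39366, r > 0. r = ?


r^(n-1) = aₙ/a₁
r^8 = 39366/6 = 6561
r = 6561^(1/8)
= ±3; taking r > 0 gives r = 3

r = 3


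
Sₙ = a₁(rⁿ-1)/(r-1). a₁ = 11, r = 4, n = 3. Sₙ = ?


Sₙ = 11×(4^3 - 1)/(4 - 1)
= 11×(64 - 1)/3
= 11×63/3
= 231

S_3 = 231


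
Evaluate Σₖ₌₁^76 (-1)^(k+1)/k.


S = 1 - 1/2 + 1/3 - 1/4 + 1/5 - 1/6 + 1/7 - 1/8 ± ...
= 0.6866
(Full series converges to +ln(2) ≈ +0.6931)

S_76 = 0.6866


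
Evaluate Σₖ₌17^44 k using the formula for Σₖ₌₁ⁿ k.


Σₖ₌17^44 k = Σₖ₌₁^44 k − Σₖ₌₁^16 k
= 44·45/2 − 16·17/2
= 990 − 136 = 854

Σk = 854


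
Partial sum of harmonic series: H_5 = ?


H_5 = 1/1 + 1/2 + 1/3 + 1/4 + 1/5
= 137/60
≈ 2.2833

H_5 = 137/60 ≈ 2.2833


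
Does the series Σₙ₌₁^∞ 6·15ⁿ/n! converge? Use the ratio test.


aₙ = 6·15^n/n!
a_{n+1}/aₙ = 15^(n+1)/(n+1)! × n!/15^n  (constant 6 cancels)
= 15/(n+1)
L = lim(n→∞) 15/(n+1) = 0
L < 1 → series CONVERGES

Converges (ratio test: L = 0 < 1)


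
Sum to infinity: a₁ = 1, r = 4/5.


S∞ = a₁/(1-r) = 1/(1 - 4/5)
= 1/(1/5)
= 5

S∞ = 5


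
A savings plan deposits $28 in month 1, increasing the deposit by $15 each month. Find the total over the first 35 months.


aₙ = 28 + (35-1)×15 = 538
Sₙ = n(a₁+aₙ)/2 = 35×(28+538)/2
= 35×566/2 = 9905

S_35 = 9905


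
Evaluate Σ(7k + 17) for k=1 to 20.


Σ(7k+17) = 7·Σk + 17·n
= 7·210 + 17·20
= 1470 + 340 = 1810

Σ = 1810


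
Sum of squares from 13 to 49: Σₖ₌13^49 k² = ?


Σₖ₌13^49 k² = Σₖ₌₁^49 k² − Σₖ₌₁^12 k²
= 49·50·99/6 − 12·13·25/6
= 40425 − 650 = 39775

Σk² = 39775


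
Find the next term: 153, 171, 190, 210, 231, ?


Pattern: triangular numbers: n(n+1)/2
Terms: 153, 171, 190, 210, 231
Next term = 253

Next term = 253


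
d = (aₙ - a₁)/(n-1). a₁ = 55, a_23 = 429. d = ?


d = (aₙ - a₁)/(n-1)
= (429 - 55)/(23-1)
= 374/22 = 17

d = 17


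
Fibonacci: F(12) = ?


Fibonacci sequence: 1, 1, 2, 3, 5, 8, 13, 21, 34, 55, 89, ...
F(12) = 144

F(12) = 144


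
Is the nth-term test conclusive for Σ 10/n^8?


lim(n→∞) 10/n^8 = 0
lim aₙ = 0 → nth-term test is INCONCLUSIVE
(Need other tests; this is actually a convergent p-series with p=8 > 1)

Inconclusive (lim aₙ = 0; need another test)


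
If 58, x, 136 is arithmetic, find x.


AM = (58 + 136)/2 = 194/2 = 97

AM = 97


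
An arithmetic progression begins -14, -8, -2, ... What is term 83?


aₙ = a₁ + (n-1)d
= -14 + (83-1)×6
= -14 + 492
= 478

a_83 = 478


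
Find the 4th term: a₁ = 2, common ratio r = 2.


aₙ = a₁·r^(n-1)
= 2×2^3
= 2×8
= 16

a_4 = 16


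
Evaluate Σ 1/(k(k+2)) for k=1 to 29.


1/(k(k+2)) = (1/2)·(1/k - 1/(k+2)) (partial fractions)
Telescoping: Σ = (1/2)·(1 + 1/2 - 1/30 - 1/31) = 667/930

Sum = 667/930


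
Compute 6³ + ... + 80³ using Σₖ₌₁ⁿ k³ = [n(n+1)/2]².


Σₖ₌6^80 k³ = [80·81/2]² − [5·6/2]²
= 10497600 − 225 = 10497375

Σk³ = 10497375


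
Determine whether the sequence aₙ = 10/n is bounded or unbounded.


a₁ = 10, a₂ = 10/2, a₃ = 10/3, ...
0 < aₙ ≤ 10 for all n ≥ 1
Lower bound: 0, Upper bound: 10
The sequence IS bounded

Bounded (0 < aₙ ≤ 10)


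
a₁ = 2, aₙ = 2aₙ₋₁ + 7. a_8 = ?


Computing step by step:
a_1 = 2
a_2 = 11
a_3 = 29
a_4 = 65
a_5 = 137
a_6 = 281
a_7 = 569
a_8 = 1145


a_8 = 1145


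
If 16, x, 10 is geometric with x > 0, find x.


GM = √(16×10) = √160 = 12.6491

GM = 12.6491


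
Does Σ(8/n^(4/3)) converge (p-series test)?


p-series test: Σ c/n^p converges if p > 1, diverges if p ≤ 1 (constant c > 0 doesn't affect convergence).
p = 4/3
4/3 > 1 → CONVERGES

Converges (p = 4/3 > 1)


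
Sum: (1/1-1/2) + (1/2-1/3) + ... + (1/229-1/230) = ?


Telescoping: adjacent terms cancel.
= 1/1 - 1/230
= 1 - 1/230 = 229/230

Sum = 229/230


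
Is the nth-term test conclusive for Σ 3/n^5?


lim(n→∞) 3/n^5 = 0
lim aₙ = 0 → nth-term test is INCONCLUSIVE
(Need other tests; this is actually a convergent p-series with p=5 > 1)

Inconclusive (lim aₙ = 0; need another test)


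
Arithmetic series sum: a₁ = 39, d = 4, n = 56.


aₙ = 39 + (56-1)×4 = 259
Sₙ = n(a₁+aₙ)/2 = 56×(39+259)/2
= 56×298/2 = 8344

S_56 = 8344


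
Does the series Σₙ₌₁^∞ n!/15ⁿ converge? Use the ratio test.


aₙ = n!/15^n
a_{n+1}/aₙ = (n+1)!/15^(n+1) × 15^n/n!
= (n+1)/15
L = lim(n→∞) (n+1)/15 = ∞
L > 1 → series DIVERGES

Diverges (ratio test: L = ∞ > 1)


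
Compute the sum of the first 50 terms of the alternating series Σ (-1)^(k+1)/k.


S = 1 - 1/2 + 1/3 - 1/4 + 1/5 - 1/6 + 1/7 - 1/8 ± ...
= 0.6832
(Full series converges to +ln(2) ≈ +0.6931)

S_50 = 0.6832


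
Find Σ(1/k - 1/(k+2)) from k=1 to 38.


Telescoping with gap 2: two head and two tail terms survive.
= (1 + 1/2) - (1/39 + 1/40)
= 3/2 - 1/39 - 1/40 = 2261/1560

Sum = 2261/1560


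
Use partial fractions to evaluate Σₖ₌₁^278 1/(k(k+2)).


1/(k(k+2)) = (1/2)·(1/k - 1/(k+2)) (partial fractions)
Telescoping: Σ = (1/2)·(1 + 1/2 - 1/279 - 1/280) = 116621/156240

Sum = 116621/156240


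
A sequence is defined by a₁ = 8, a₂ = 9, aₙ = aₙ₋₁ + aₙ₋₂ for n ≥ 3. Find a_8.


Computing iteratively: 8, 9, 17, 26, 43, 69, 112, 181
a_8 = 181

a_8 = 181


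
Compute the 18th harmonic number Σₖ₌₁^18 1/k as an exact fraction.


H_18 = 1/1 + 1/2 + 1/3 + ... + 1/18
= 14274301/4084080
≈ 3.4951

H_18 = 14274301/4084080 ≈ 3.4951


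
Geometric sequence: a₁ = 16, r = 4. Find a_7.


aₙ = a₁·r^(n-1)
= 16×4^6
= 16×4096
= 65536

a_7 = 65536


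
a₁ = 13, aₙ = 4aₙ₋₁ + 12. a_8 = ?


Computing step by step:
a_1 = 13
a_2 = 64
a_3 = 268
a_4 = 1084
a_5 = 4348
a_6 = 17404
a_7 = 69628
a_8 = 278524


a_8 = 278524


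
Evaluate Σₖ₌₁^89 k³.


n(n+1)/2 = 89×90/2 = 4005
Σk³ = 4005² = 16040025

Σk³ = 16040025


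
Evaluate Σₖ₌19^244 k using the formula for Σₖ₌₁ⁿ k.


Σₖ₌19^244 k = Σₖ₌₁^244 k − Σₖ₌₁^18 k
= 244·245/2 − 18·19/2
= 29890 − 171 = 29719

Σk = 29719


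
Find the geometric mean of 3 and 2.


GM = √(3×2) = √6 = 2.4495

GM = 2.4495


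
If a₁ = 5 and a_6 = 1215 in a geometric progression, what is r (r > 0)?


r^(n-1) = aₙ/a₁
r^5 = 1215/5 = 243
r = 243^(1/5)
= 3

r = 3


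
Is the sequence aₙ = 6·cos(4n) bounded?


For all n, -1 ≤ cos(4n) ≤ 1, so -6 ≤ 6·cos(4n) ≤ 6
Lower bound: -6, Upper bound: 6
The sequence IS bounded

Bounded (-6 ≤ aₙ ≤ 6)


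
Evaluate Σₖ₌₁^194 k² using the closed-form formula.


n = 194
n(n+1)(2n+1)/6 = 194×195×389/6
= 14715870/6 = 2452645

Σk² = 2452645


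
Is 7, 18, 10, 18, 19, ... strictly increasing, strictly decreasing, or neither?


Differences: 11, -8, 8, 1
Difference at position 1 is +11 (> 0) but position 2 is -8 (< 0) — sequence both rises and falls
→ NOT monotonic

Not monotonic


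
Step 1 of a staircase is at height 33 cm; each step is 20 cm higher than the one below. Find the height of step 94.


aₙ = a₁ + (n-1)d
= 33 + (94-1)×20
= 33 + 1860
= 1893

a_94 = 1893


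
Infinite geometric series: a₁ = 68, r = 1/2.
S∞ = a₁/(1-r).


S∞ = a₁/(1-r) = 68/(1 - 1/2)
= 68/(1/2)
= 136

S∞ = 136


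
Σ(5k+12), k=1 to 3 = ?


Σ(5k+12) = 5·Σk + 12·n
= 5·6 + 12·3
= 30 + 36 = 66

Σ = 66


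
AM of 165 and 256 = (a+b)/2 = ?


AM = (165 + 256)/2 = 421/2 = 210.5

AM = 210.5


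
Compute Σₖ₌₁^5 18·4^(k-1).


Sₙ = 18×(4^5 - 1)/(4 - 1)
= 18×(1024 - 1)/3
= 18×1023/3
= 6138

S_5 = 6138


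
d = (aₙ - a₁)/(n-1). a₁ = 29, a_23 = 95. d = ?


d = (aₙ - a₁)/(n-1)
= (95 - 29)/(23-1)
= 66/22 = 3

d = 3


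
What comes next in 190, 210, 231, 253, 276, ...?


Pattern: triangular numbers: n(n+1)/2
Terms: 190, 210, 231, 253, 276
Next term = 300

Next term = 300


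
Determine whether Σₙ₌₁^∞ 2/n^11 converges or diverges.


p-series test: Σ c/n^p converges if p > 1, diverges if p ≤ 1 (constant c > 0 doesn't affect convergence).
p = 11
11 > 1 → CONVERGES

Converges (p = 11 > 1)


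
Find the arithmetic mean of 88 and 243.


AM = (88 + 243)/2 = 331/2 = 165.5

AM = 165.5


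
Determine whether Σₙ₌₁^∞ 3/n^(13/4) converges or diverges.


p-series test: Σ c/n^p converges if p > 1, diverges if p ≤ 1 (constant c > 0 doesn't affect convergence).
p = 13/4
13/4 > 1 → CONVERGES

Converges (p = 13/4 > 1)


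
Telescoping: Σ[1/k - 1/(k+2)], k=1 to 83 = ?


Telescoping with gap 2: two head and two tail terms survive.
= (1 + 1/2) - (1/84 + 1/85)
= 3/2 - 1/84 - 1/85 = 10541/7140

Sum = 10541/7140


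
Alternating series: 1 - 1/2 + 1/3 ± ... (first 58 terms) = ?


S = 1 - 1/2 + 1/3 - 1/4 + 1/5 - 1/6 + 1/7 - 1/8 ± ...
= 0.6846
(Full series converges to +ln(2) ≈ +0.6931)

S_58 = 0.6846


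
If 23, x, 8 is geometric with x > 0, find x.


GM = √(23×8) = √184 = 13.5647

GM = 13.5647


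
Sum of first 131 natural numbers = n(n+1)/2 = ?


n(n+1)/2 = 131×132/2 = 17292/2 = 8646

Σk = 8646


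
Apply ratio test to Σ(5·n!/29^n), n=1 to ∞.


aₙ = 5·n!/29^n
a_{n+1}/aₙ = (n+1)!/29^(n+1) × 29^n/n!  (constant 5 cancels)
= (n+1)/29
L = lim(n→∞) (n+1)/29 = ∞
L > 1 → series DIVERGES

Diverges (ratio test: L = ∞ > 1)


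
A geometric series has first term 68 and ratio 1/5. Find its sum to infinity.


S∞ = a₁/(1-r) = 68/(1 - 1/5)
= 68/(4/5)
= 85

S∞ = 85


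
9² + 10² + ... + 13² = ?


Σₖ₌9^13 k² = Σₖ₌₁^13 k² − Σₖ₌₁^8 k²
= 13·14·27/6 − 8·9·17/6
= 819 − 204 = 615

Σk² = 615


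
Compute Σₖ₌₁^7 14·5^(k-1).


Sₙ = 14×(5^7 - 1)/(5 - 1)
= 14×(78125 - 1)/4
= 14×78124/4
= 273434

S_7 = 273434


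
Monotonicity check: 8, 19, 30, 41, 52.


Differences: 11, 11, 11, 11
All differences > 0 → strictly INCREASING

Monotonically increasing


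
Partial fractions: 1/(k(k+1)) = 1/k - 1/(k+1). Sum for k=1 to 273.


1/(k(k+1)) = 1/k - 1/(k+1) (partial fractions)
Telescoping: Σ = 1 - 1/274 = 273/274

Sum = 273/274


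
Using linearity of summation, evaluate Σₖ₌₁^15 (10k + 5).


Σ(10k+5) = 10·Σk + 5·n
= 10·120 + 5·15
= 1200 + 75 = 1275

Σ = 1275


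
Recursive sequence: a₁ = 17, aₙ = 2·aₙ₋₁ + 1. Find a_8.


Computing step by step:
a_1 = 17
a_2 = 35
a_3 = 71
a_4 = 143
a_5 = 287
a_6 = 575
a_7 = 1151
a_8 = 2303


a_8 = 2303


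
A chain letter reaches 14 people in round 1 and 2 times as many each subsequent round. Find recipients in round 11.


aₙ = a₁·r^(n-1)
= 14×2^10
= 14×1024
= 14336

a_11 = 14336


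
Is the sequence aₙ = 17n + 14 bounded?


aₙ = 17n + 14 → as n→∞, aₙ→∞
No finite upper bound exists
The sequence is UNBOUNDED

Unbounded (aₙ → ∞ as n → ∞)


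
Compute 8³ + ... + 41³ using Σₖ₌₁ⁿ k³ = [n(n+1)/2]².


Σₖ₌8^41 k³ = [41·42/2]² − [7·8/2]²
= 741321 − 784 = 740537

Σk³ = 740537


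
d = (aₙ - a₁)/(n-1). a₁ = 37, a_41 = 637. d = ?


d = (aₙ - a₁)/(n-1)
= (637 - 37)/(41-1)
= 600/40 = 15

d = 15


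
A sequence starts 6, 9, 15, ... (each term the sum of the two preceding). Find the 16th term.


Computing iteratively: 6, 9, 15, 24, 39, 63, 102, 165, 267, 432, 699, 1131, ...
a_16 = 7752

a_16 = 7752


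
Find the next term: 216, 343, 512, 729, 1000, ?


Pattern: perfect cubes: n³
Terms: 216, 343, 512, 729, 1000
Next term = 1331

Next term = 1331


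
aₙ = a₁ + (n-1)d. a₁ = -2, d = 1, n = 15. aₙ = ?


aₙ = a₁ + (n-1)d
= -2 + (15-1)×1
= -2 + 14
= 12

a_15 = 12


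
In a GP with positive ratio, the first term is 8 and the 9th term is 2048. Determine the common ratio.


r^(n-1) = aₙ/a₁
r^8 = 2048/8 = 256
r = 256^(1/8)
= ±2; taking r > 0 gives r = 2

r = 2


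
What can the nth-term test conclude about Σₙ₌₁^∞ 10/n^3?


lim(n→∞) 10/n^3 = 0
lim aₙ = 0 → nth-term test is INCONCLUSIVE
(Need other tests; this is actually a convergent p-series with p=3 > 1)

Inconclusive (lim aₙ = 0; need another test)


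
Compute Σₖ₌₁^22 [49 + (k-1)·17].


aₙ = 49 + (22-1)×17 = 406
Sₙ = n(a₁+aₙ)/2 = 22×(49+406)/2
= 22×455/2 = 5005

S_22 = 5005


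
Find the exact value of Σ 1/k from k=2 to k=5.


Σₖ₌2^5 1/k = 1/2 + 1/3 + 1/4 + 1/5
= 77/60
≈ 1.2833

Sum = 77/60 ≈ 1.2833


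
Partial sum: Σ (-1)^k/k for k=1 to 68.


S = -1 + 1/2 - 1/3 + 1/4 - 1/5 + 1/6 - 1/7 + 1/8 ± ...
= -0.6858
(Full series converges to -ln(2) ≈ -0.6931)

S_68 = -0.6858


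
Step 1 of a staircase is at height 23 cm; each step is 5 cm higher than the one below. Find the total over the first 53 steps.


aₙ = 23 + (53-1)×5 = 283
Sₙ = n(a₁+aₙ)/2 = 53×(23+283)/2
= 53×306/2 = 8109

S_53 = 8109


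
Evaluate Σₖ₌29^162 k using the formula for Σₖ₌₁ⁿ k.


Σₖ₌29^162 k = Σₖ₌₁^162 k − Σₖ₌₁^28 k
= 162·163/2 − 28·29/2
= 13203 − 406 = 12797

Σk = 12797


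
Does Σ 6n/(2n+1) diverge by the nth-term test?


lim(n→∞) 6n/(2n+1) = 6/2 = 3  (divide numerator and denominator by n)
lim aₙ = 3 ≠ 0 → series DIVERGES

Diverges (lim aₙ = 3 ≠ 0)


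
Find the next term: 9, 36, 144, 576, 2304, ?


Pattern: geometric (r=4)
Terms: 9, 36, 144, 576, 2304
Next term = 9216

Next term = 9216


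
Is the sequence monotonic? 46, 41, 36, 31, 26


Differences: -5, -5, -5, -5
All differences < 0 → strictly DECREASING

Monotonically decreasing


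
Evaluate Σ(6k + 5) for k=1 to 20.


Σ(6k+5) = 6·Σk + 5·n
= 6·210 + 5·20
= 1260 + 100 = 1360

Σ = 1360


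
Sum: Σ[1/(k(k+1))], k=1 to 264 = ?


1/(k(k+1)) = 1/k - 1/(k+1) (partial fractions)
Telescoping: Σ = 1 - 1/265 = 264/265

Sum = 264/265


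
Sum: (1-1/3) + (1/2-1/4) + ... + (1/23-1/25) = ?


Telescoping with gap 2: two head and two tail terms survive.
= (1 + 1/2) - (1/24 + 1/25)
= 3/2 - 1/24 - 1/25 = 851/600

Sum = 851/600


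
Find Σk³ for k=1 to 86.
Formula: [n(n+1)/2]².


n(n+1)/2 = 86×87/2 = 3741
Σk³ = 3741² = 13995081

Σk³ = 13995081


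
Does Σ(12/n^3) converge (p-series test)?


p-series test: Σ c/n^p converges if p > 1, diverges if p ≤ 1 (constant c > 0 doesn't affect convergence).
p = 3
3 > 1 → CONVERGES

Converges (p = 3 > 1)


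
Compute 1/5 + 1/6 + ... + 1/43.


Σₖ₌5^43 1/k = 1/5 + 1/6 + 1/7 + ... + 1/43
= 277286409089906417/122332313750680800
≈ 2.2667

Sum = 277286409089906417/122332313750680800 ≈ 2.2667


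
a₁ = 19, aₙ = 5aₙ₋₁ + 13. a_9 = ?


Computing step by step:
a_1 = 19
a_2 = 108
a_3 = 553
a_4 = 2778
a_5 = 13903
a_6 = 69528
a_7 = 347653
a_8 = 1738278
a_9 = 8691403


a_9 = 8691403


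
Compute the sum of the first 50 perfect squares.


n = 50
n(n+1)(2n+1)/6 = 50×51×101/6
= 257550/6 = 42925

Σk² = 42925


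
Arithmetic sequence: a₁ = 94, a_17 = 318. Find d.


d = (aₙ - a₁)/(n-1)
= (318 - 94)/(17-1)
= 224/16 = 14

d = 14


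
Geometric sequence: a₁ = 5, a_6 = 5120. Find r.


r^(n-1) = aₙ/a₁
r^5 = 5120/5 = 1024
r = 1024^(1/5)
= 4

r = 4


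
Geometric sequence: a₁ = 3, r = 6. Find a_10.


aₙ = a₁·r^(n-1)
= 3×6^9
= 3×10077696
= 30233088

a_10 = 30233088


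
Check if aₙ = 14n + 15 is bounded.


aₙ = 14n + 15 → as n→∞, aₙ→∞
No finite upper bound exists
The sequence is UNBOUNDED

Unbounded (aₙ → ∞ as n → ∞)


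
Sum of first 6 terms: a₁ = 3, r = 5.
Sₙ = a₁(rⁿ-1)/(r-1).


Sₙ = 3×(5^6 - 1)/(5 - 1)
= 3×(15625 - 1)/4
= 3×15624/4
= 11718

S_6 = 11718


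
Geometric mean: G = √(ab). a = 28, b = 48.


GM = √(28×48) = √1344 = 36.6606

GM = 36.6606


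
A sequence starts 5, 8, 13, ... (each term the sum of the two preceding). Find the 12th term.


Computing iteratively: 5, 8, 13, 21, 34, 55, 89, 144, 233, 377, 610, 987
a_12 = 987

a_12 = 987


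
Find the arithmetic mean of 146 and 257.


AM = (146 + 257)/2 = 403/2 = 201.5

AM = 201.5


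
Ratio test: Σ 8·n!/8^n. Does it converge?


aₙ = 8·n!/8^n
a_{n+1}/aₙ = (n+1)!/8^(n+1) × 8^n/n!  (constant 8 cancels)
= (n+1)/8
L = lim(n→∞) (n+1)/8 = ∞
L > 1 → series DIVERGES

Diverges (ratio test: L = ∞ > 1)


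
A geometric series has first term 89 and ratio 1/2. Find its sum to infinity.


S∞ = a₁/(1-r) = 89/(1 - 1/2)
= 89/(1/2)
= 178

S∞ = 178


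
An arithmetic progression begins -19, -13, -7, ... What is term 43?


aₙ = a₁ + (n-1)d
= -19 + (43-1)×6
= -19 + 252
= 233

a_43 = 233


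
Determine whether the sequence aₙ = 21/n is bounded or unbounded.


a₁ = 21, a₂ = 21/2, a₃ = 21/3, ...
0 < aₙ ≤ 21 for all n ≥ 1
Lower bound: 0, Upper bound: 21
The sequence IS bounded

Bounded (0 < aₙ ≤ 21)


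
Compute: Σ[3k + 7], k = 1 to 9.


Σ(3k+7) = 3·Σk + 7·n
= 3·45 + 7·9
= 135 + 63 = 198

Σ = 198


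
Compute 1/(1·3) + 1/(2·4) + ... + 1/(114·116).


1/(k(k+2)) = (1/2)·(1/k - 1/(k+2)) (partial fractions)
Telescoping: Σ = (1/2)·(1 + 1/2 - 1/115 - 1/116) = 19779/26680

Sum = 19779/26680


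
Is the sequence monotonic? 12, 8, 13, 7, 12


Differences: -4, 5, -6, 5
Difference at position 2 is +5 (> 0) but position 1 is -4 (< 0) — sequence both rises and falls
→ NOT monotonic

Not monotonic


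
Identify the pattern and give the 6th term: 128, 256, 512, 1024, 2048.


Pattern: powers of 2: 2ⁿ
Terms: 128, 256, 512, 1024, 2048
Next term = 4096

Next term = 4096


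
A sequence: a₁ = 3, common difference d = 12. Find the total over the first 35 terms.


aₙ = 3 + (35-1)×12 = 411
Sₙ = n(a₁+aₙ)/2 = 35×(3+411)/2
= 35×414/2 = 7245

S_35 = 7245


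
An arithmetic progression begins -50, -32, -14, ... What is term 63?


aₙ = a₁ + (n-1)d
= -50 + (63-1)×18
= -50 + 1116
= 1066

a_63 = 1066


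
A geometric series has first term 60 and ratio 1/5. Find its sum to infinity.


S∞ = a₁/(1-r) = 60/(1 - 1/5)
= 60/(4/5)
= 75

S∞ = 75


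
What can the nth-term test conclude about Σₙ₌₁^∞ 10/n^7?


lim(n→∞) 10/n^7 = 0
lim aₙ = 0 → nth-term test is INCONCLUSIVE
(Need other tests; this is actually a convergent p-series with p=7 > 1)

Inconclusive (lim aₙ = 0; need another test)


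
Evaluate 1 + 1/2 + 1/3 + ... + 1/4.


H_4 = 1/1 + 1/2 + 1/3 + 1/4
= 25/12
≈ 2.0833

H_4 = 25/12 ≈ 2.0833


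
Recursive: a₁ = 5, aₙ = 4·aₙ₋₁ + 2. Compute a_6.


Computing step by step:
a_1 = 5
a_2 = 22
a_3 = 90
a_4 = 362
a_5 = 1450
a_6 = 5802


a_6 = 5802


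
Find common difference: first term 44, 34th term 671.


d = (aₙ - a₁)/(n-1)
= (671 - 44)/(34-1)
= 627/33 = 19

d = 19


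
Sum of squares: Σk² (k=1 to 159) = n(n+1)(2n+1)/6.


n = 159
n(n+1)(2n+1)/6 = 159×160×319/6
= 8115360/6 = 1352560

Σk² = 1352560


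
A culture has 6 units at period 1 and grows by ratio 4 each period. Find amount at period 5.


aₙ = a₁·r^(n-1)
= 6×4^4
= 6×256
= 1536

a_5 = 1536


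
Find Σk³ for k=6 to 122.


Σₖ₌6^122 k³ = [122·123/2]² − [5·6/2]²
= 56295009 − 225 = 56294784

Σk³ = 56294784


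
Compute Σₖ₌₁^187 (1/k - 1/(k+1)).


Telescoping: adjacent terms cancel.
= 1/1 - 1/188
= 1 - 1/188 = 187/188

Sum = 187/188


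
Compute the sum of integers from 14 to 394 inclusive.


Σₖ₌14^394 k = Σₖ₌₁^394 k − Σₖ₌₁^13 k
= 394·395/2 − 13·14/2
= 77815 − 91 = 77724

Σk = 77724


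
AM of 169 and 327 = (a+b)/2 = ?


AM = (169 + 327)/2 = 496/2 = 248

AM = 248


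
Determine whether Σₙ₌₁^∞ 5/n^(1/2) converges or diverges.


p-series test: Σ c/n^p converges if p > 1, diverges if p ≤ 1 (constant c > 0 doesn't affect convergence).
p = 1/2
1/2 ≤ 1 → DIVERGES

Diverges (p = 1/2 ≤ 1)


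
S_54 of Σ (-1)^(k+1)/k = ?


S = 1 - 1/2 + 1/3 - 1/4 + 1/5 - 1/6 + 1/7 - 1/8 ± ...
= 0.684
(Full series converges to +ln(2) ≈ +0.6931)

S_54 = 0.684


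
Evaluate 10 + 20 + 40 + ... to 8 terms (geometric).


Sₙ = 10×(2^8 - 1)/(2 - 1)
= 10×(256 - 1)/1
= 10×255/1
= 2550

S_8 = 2550


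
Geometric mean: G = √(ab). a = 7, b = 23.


GM = √(7×23) = √161 = 12.6886

GM = 12.6886


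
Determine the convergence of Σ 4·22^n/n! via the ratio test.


aₙ = 4·22^n/n!
a_{n+1}/aₙ = 22^(n+1)/(n+1)! × n!/22^n  (constant 4 cancels)
= 22/(n+1)
L = lim(n→∞) 22/(n+1) = 0
L < 1 → series CONVERGES

Converges (ratio test: L = 0 < 1)


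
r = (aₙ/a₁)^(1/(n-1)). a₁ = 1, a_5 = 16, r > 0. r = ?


r^(n-1) = aₙ/a₁
r^4 = 16/1 = 16
r = 16^(1/4)
= ±2; taking r > 0 gives r = 2

r = 2


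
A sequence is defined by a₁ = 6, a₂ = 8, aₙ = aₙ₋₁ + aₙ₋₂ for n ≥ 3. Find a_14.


Computing iteratively: 6, 8, 14, 22, 36, 58, 94, 152, 246, 398, 644, 1042, ...
a_14 = 2728

a_14 = 2728


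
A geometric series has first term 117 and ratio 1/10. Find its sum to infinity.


S∞ = a₁/(1-r) = 117/(1 - 1/10)
= 117/(9/10)
= 130

S∞ = 130


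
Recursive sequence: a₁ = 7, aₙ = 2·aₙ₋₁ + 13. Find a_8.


Computing step by step:
a_1 = 7
a_2 = 27
a_3 = 67
a_4 = 147
a_5 = 307
a_6 = 627
a_7 = 1267
a_8 = 2547


a_8 = 2547


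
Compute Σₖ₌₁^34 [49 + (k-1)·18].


aₙ = 49 + (34-1)×18 = 643
Sₙ = n(a₁+aₙ)/2 = 34×(49+643)/2
= 34×692/2 = 11764

S_34 = 11764


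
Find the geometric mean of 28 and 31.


GM = √(28×31) = √868 = 29.4618

GM = 29.4618


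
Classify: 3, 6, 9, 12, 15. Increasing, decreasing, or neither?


Differences: 3, 3, 3, 3
All differences > 0 → strictly INCREASING

Monotonically increasing


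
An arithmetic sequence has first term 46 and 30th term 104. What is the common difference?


d = (aₙ - a₁)/(n-1)
= (104 - 46)/(30-1)
= 58/29 = 2

d = 2


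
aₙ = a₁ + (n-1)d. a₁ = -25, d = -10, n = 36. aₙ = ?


aₙ = a₁ + (n-1)d
= -25 + (36-1)×-10
= -25 - 350
= -375

a_36 = -375


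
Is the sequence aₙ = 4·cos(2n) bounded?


For all n, -1 ≤ cos(2n) ≤ 1, so -4 ≤ 4·cos(2n) ≤ 4
Lower bound: -4, Upper bound: 4
The sequence IS bounded

Bounded (-4 ≤ aₙ ≤ 4)


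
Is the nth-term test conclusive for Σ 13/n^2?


lim(n→∞) 13/n^2 = 0
lim aₙ = 0 → nth-term test is INCONCLUSIVE
(Need other tests; this is actually a convergent p-series with p=2 > 1)

Inconclusive (lim aₙ = 0; need another test)


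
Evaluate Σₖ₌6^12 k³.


Σₖ₌6^12 k³ = [12·13/2]² − [5·6/2]²
= 6084 − 225 = 5859

Σk³ = 5859


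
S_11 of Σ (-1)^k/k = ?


S = -1 + 1/2 - 1/3 + 1/4 - 1/5 + 1/6 - 1/7 + 1/8 ± ...
= -0.7365
(Full series converges to -ln(2) ≈ -0.6931)

S_11 = -0.7365


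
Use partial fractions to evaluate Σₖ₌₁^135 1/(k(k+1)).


1/(k(k+1)) = 1/k - 1/(k+1) (partial fractions)
Telescoping: Σ = 1 - 1/136 = 135/136

Sum = 135/136


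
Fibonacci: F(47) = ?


Fibonacci sequence: 1, 1, 2, 3, 5, 8, 13, 21, 34, 55, 89, ...
F(47) = 2971215073

F(47) = 2971215073


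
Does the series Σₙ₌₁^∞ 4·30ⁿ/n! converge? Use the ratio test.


aₙ = 4·30^n/n!
a_{n+1}/aₙ = 30^(n+1)/(n+1)! × n!/30^n  (constant 4 cancels)
= 30/(n+1)
L = lim(n→∞) 30/(n+1) = 0
L < 1 → series CONVERGES

Converges (ratio test: L = 0 < 1)


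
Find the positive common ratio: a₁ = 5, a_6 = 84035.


r^(n-1) = aₙ/a₁
r^5 = 84035/5 = 16807
r = 16807^(1/5)
= 7

r = 7


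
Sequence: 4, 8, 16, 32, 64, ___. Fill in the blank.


Pattern: powers of 2: 2ⁿ
Terms: 4, 8, 16, 32, 64
Next term = 128

Next term = 128


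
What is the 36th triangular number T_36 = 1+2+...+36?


n(n+1)/2 = 36×37/2 = 1332/2 = 666

Σk = 666


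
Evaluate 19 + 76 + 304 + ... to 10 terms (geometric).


Sₙ = 19×(4^10 - 1)/(4 - 1)
= 19×(1048576 - 1)/3
= 19×1048575/3
= 6640975

S_10 = 6640975


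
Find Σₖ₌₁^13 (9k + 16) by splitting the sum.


Σ(9k+16) = 9·Σk + 16·n
= 9·91 + 16·13
= 819 + 208 = 1027

Σ = 1027


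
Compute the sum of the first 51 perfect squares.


n = 51
n(n+1)(2n+1)/6 = 51×52×103/6
= 273156/6 = 45526

Σk² = 45526


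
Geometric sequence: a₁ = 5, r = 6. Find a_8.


aₙ = a₁·r^(n-1)
= 5×6^7
= 5×279936
= 1399680

a_8 = 1399680


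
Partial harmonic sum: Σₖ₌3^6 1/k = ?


Σₖ₌3^6 1/k = 1/3 + 1/4 + 1/5 + 1/6
= 19/20
≈ 0.95

Sum = 19/20 ≈ 0.95


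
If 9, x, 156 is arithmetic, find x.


AM = (9 + 156)/2 = 165/2 = 82.5

AM = 82.5


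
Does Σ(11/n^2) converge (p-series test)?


p-series test: Σ c/n^p converges if p > 1, diverges if p ≤ 1 (constant c > 0 doesn't affect convergence).
p = 2
2 > 1 → CONVERGES

Converges (p = 2 > 1)


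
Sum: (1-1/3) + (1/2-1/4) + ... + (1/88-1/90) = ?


Telescoping with gap 2: two head and two tail terms survive.
= (1 + 1/2) - (1/89 + 1/90)
= 3/2 - 1/89 - 1/90 = 5918/4005

Sum = 5918/4005


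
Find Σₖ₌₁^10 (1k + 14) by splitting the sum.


Σ(1k+14) = 1·Σk + 14·n
= 1·55 + 14·10
= 55 + 140 = 195

Σ = 195


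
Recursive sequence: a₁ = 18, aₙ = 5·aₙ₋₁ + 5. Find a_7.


Computing step by step:
a_1 = 18
a_2 = 95
a_3 = 480
a_4 = 2405
a_5 = 12030
a_6 = 60155
a_7 = 300780


a_7 = 300780


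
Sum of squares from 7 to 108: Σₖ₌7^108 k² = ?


Σₖ₌7^108 k² = Σₖ₌₁^108 k² − Σₖ₌₁^6 k²
= 108·109·217/6 − 6·7·13/6
= 425754 − 91 = 425663

Σk² = 425663


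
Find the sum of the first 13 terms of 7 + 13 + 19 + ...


aₙ = 7 + (13-1)×6 = 79
Sₙ = n(a₁+aₙ)/2 = 13×(7+79)/2
= 13×86/2 = 559

S_13 = 559


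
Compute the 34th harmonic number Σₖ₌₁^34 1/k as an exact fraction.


H_34 = 1/1 + 1/2 + 1/3 + ... + 1/34
= 54062195834749/13127595717600
≈ 4.1182

H_34 = 54062195834749/13127595717600 ≈ 4.1182


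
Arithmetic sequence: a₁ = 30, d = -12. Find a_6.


aₙ = a₁ + (n-1)d
= 30 + (6-1)×-12
= 30 - 60
= -30

a_6 = -30


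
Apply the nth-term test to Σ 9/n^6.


lim(n→∞) 9/n^6 = 0
lim aₙ = 0 → nth-term test is INCONCLUSIVE
(Need other tests; this is actually a convergent p-series with p=6 > 1)

Inconclusive (lim aₙ = 0; need another test)


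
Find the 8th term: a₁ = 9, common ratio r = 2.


aₙ = a₁·r^(n-1)
= 9×2^7
= 9×128
= 1152

a_8 = 1152


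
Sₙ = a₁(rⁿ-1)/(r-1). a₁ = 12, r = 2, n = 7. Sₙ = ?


Sₙ = 12×(2^7 - 1)/(2 - 1)
= 12×(128 - 1)/1
= 12×127/1
= 1524

S_7 = 1524


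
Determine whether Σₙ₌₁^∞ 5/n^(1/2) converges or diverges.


p-series test: Σ c/n^p converges if p > 1, diverges if p ≤ 1 (constant c > 0 doesn't affect convergence).
p = 1/2
1/2 ≤ 1 → DIVERGES

Diverges (p = 1/2 ≤ 1)


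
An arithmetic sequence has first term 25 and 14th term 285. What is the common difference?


d = (aₙ - a₁)/(n-1)
= (285 - 25)/(14-1)
= 260/13 = 20

d = 20


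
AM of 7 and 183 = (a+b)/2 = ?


AM = (7 + 183)/2 = 190/2 = 95

AM = 95


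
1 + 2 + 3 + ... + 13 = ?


n(n+1)/2 = 13×14/2 = 182/2 = 91

Σk = 91


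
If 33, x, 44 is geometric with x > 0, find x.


GM = √(33×44) = √1452 = 38.1051

GM = 38.1051


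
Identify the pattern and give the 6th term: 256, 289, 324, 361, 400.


Pattern: perfect squares: n²
Terms: 256, 289, 324, 361, 400
Next term = 441

Next term = 441


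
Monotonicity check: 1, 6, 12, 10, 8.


Differences: 5, 6, -2, -2
Difference at position 1 is +5 (> 0) but position 3 is -2 (< 0) — sequence both rises and falls
→ NOT monotonic

Not monotonic


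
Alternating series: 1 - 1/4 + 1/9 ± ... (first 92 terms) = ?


S = 1 - 1/4 + 1/9 - 1/16 + 1/25 - 1/36 + 1/49 - 1/64 ± ...
= 0.8224
(Full series converges to +π²/12 ≈ +0.8225)

S_92 = 0.8224
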